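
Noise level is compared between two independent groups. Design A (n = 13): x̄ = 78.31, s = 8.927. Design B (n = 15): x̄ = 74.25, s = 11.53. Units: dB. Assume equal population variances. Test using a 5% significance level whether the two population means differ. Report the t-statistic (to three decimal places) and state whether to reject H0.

t = 1.029; fail to reject H0

Let group 1 = design A, group 2 = design B. H0: μ_1 = μ_2; H1: μ_1 ≠ μ_2 (two-sample pooled-variance t-test, two-sided).
s_p² = [(13−1)·8.927² + (15−1)·11.53²]/(13+15−2) = 108.364
t = (78.31 − 74.25)/√[108.364·(1/13 + 1/15)] = 1.029
df = n₁ + n₂ − 2 = 26
Two-sided p-value ≈ 0.3128
Since p ≈ 0.3128 > α = 0.05, fail to reject H0; the evidence is not statistically significant.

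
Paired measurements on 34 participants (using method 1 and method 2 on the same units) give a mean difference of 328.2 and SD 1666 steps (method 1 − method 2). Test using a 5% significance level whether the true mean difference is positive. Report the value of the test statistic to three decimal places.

1.149

H0: μ_d = 0; H1: μ_d > 0 (paired t-test on the differences, right-tailed).
t = d̄/(s_d/√n) = 328.2/(1666/√34) = 1.149
df = n − 1 = 33
p-value = P(T ≥ 1.149) ≈ 0.1295
Since p ≈ 0.1295 > α = 0.05, fail to reject H0; the data do not provide sufficient evidence against H0.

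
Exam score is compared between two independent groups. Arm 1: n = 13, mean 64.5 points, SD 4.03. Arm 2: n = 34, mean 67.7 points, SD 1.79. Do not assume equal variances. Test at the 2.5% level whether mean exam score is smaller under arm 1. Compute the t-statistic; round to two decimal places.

-2.76

Let group 1 = arm 1, group 2 = arm 2. H0: μ_1 = μ_2; H1: μ_1 < μ_2 (Welch's two-sample t-test, left-tailed).
t = (x̄_1 − x̄_2)/√(s_1²/n_1 + s_2²/n_2) = (64.5 − 67.7)/√(4.03²/13 + 1.79²/34) = -2.76
Welch–Satterthwaite df ≈ 13.85
p-value = P(T ≤ -2.76) ≈ 0.0077
Since p ≈ 0.0077 < α = 0.025, reject H0; the evidence is statistically significant.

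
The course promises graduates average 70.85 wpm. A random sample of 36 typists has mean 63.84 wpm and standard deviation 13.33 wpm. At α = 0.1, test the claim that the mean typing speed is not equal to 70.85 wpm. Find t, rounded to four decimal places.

-3.1553

H0: μ = 70.85; H1: μ ≠ 70.85 (one-sample t-test, two-sided).
t = (x̄ − μ₀)/(s/√n) = (63.84 − 70.85)/(13.33/√36) = -3.1553
df = n − 1 = 35
Two-sided p-value ≈ 0.003
Since p ≈ 0.003 < α = 0.1, reject H0; the data support H1.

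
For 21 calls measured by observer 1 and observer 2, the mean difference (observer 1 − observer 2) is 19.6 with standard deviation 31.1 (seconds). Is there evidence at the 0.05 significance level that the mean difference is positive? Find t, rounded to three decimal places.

2.888

H0: μ_d = 0; H1: μ_d > 0 (paired t-test on the differences, right-tailed).
t = d̄/(s_d/√n) = 19.6/(31.1/√21) = 2.888
df = n − 1 = 20
p-value = P(T ≥ 2.888) ≈ 0.005
Since p ≈ 0.005 < α = 0.05, reject H0; the data support H1.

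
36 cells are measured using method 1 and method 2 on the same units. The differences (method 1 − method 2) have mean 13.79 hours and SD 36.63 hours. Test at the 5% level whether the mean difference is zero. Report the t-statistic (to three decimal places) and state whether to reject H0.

t = 2.259; reject H0

H0: μ_d = 0; H1: μ_d ≠ 0 (paired t-test on the differences, two-sided).
t = d̄/(s_d/√n) = 13.79/(36.63/√36) = 2.259
df = n − 1 = 35
Two-sided p-value ≈ 0.030
Since p ≈ 0.030 < α = 0.05, reject H0; the evidence is statistically significant.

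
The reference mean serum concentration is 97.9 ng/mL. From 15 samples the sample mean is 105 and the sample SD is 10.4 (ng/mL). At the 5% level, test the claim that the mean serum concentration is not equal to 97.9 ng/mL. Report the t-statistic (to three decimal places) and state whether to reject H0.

H0: μ = 97.9; H1: μ ≠ 97.9 (one-sample t-test, two-sided).
t = (x̄ − μ₀)/(s/√n) = (105 − 97.9)/(10.4/√15) = 2.644
df = n − 1 = 14
Two-sided p-value ≈ 0.0193
Since p ≈ 0.0193 < α = 0.05, reject H0; the data support H1.

t = 2.644; reject H0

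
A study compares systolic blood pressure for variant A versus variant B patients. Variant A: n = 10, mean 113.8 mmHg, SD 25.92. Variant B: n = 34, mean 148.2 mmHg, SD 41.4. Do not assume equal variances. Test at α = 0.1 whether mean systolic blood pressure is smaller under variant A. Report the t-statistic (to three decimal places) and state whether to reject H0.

Let group 1 = variant A, group 2 = variant B. H0: μ_1 = μ_2; H1: μ_1 < μ_2 (Welch's two-sample t-test, left-tailed).
t = (x̄_1 − x̄_2)/√(s_1²/n_1 + s_2²/n_2) = (113.8 − 148.2)/√(25.92²/10 + 41.4²/34) = -3.172
Welch–Satterthwaite df ≈ 23.90
p-value = P(T ≤ -3.172) ≈ 0.002
Since p ≈ 0.002 < α = 0.1, reject H0; the evidence is statistically significant.

t = -3.172; reject H0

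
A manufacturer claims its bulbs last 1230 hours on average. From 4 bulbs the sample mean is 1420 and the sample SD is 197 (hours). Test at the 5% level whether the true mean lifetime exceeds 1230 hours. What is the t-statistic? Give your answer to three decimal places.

H0: μ = 1230; H1: μ > 1230 (one-sample t-test, right-tailed).
t = (x̄ − μ₀)/(s/√n) = (1420 − 1230)/(197/√4) = 1.929
df = n − 1 = 3
p-value = P(T ≥ 1.929) ≈ 0.0747
Since p ≈ 0.0747 > α = 0.05, fail to reject H0; the data do not provide sufficient evidence against H0.

1.929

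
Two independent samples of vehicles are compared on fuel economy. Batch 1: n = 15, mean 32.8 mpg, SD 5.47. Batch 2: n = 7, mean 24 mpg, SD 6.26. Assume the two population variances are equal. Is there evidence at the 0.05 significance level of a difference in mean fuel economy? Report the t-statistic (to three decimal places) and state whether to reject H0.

Let group 1 = batch 1, group 2 = batch 2. H0: μ_1 = μ_2; H1: μ_1 ≠ μ_2 (two-sample pooled-variance t-test, two-sided).
s_p² = [(15−1)·5.47² + (7−1)·6.26²]/(15+7−2) = 32.7009
t = (32.8 − 24)/√[32.7009·(1/15 + 1/7)] = 3.362
df = n₁ + n₂ − 2 = 20
Two-sided p-value ≈ 0.0031
Since p ≈ 0.0031 < α = 0.05, reject H0; the evidence is statistically significant.

t = 3.362; reject H0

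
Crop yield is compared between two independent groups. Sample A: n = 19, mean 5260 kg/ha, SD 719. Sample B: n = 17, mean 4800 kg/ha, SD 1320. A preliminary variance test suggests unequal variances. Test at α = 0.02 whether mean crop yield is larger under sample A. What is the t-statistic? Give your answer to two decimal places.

1.28

Let group 1 = sample A, group 2 = sample B. H0: μ_1 = μ_2; H1: μ_1 > μ_2 (Welch's two-sample t-test, right-tailed).
t = (x̄_1 − x̄_2)/√(s_1²/n_1 + s_2²/n_2) = (5260 − 4800)/√(719²/19 + 1320²/17) = 1.28
Welch–Satterthwaite df ≈ 24.11
p-value = P(T ≥ 1.28) ≈ 0.1068
Since p ≈ 0.1068 > α = 0.02, fail to reject H0; the data do not provide sufficient evidence against H0.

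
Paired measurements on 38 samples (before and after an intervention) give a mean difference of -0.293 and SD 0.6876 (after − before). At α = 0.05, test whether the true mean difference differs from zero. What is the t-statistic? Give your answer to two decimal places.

H0: μ_d = 0; H1: μ_d ≠ 0 (paired t-test on the differences, two-sided).
t = d̄/(s_d/√n) = -0.293/(0.6876/√38) = -2.63
df = n − 1 = 37
Two-sided p-value ≈ 0.0125
Since p ≈ 0.0125 < α = 0.05, reject H0; the evidence is statistically significant.

-2.63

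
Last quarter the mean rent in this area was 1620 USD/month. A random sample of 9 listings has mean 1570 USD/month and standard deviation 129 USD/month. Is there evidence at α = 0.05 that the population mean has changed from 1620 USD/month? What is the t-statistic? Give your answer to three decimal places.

-1.163

H0: μ = 1620; H1: μ ≠ 1620 (one-sample t-test, two-sided).
t = (x̄ − μ₀)/(s/√n) = (1570 − 1620)/(129/√9) = -1.163
df = n − 1 = 8
Two-sided p-value ≈ 0.278
Since p ≈ 0.278 > α = 0.05, fail to reject H0; the evidence is not statistically significant.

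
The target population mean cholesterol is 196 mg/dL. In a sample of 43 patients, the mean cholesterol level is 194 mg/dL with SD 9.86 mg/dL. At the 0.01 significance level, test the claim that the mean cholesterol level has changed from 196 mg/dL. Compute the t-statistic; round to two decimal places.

H0: μ = 196; H1: μ ≠ 196 (one-sample t-test, two-sided).
t = (x̄ − μ₀)/(s/√n) = (194 − 196)/(9.86/√43) = -1.33
df = n − 1 = 42
Two-sided p-value ≈ 0.1907
Since p ≈ 0.1907 > α = 0.01, fail to reject H0; the evidence is not statistically significant.

-1.33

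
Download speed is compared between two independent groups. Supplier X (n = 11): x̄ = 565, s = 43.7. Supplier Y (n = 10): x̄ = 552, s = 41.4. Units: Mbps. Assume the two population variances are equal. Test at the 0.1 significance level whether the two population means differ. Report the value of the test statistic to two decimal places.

0.70

Let group 1 = supplier X, group 2 = supplier Y. H0: μ_1 = μ_2; H1: μ_1 ≠ μ_2 (two-sample pooled-variance t-test, two-sided).
s_p² = [(11−1)·43.7² + (10−1)·41.4²]/(11+10−2) = 1816.98
t = (565 − 552)/√[1816.98·(1/11 + 1/10)] = 0.70
df = n₁ + n₂ − 2 = 19
Two-sided p-value ≈ 0.4936
Since p ≈ 0.4936 > α = 0.1, fail to reject H0; the evidence is not statistically significant.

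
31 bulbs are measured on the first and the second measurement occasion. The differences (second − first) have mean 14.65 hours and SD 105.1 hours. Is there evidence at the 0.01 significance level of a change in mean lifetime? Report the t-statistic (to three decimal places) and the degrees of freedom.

H0: μ_d = 0; H1: μ_d ≠ 0 (paired t-test on the differences, two-sided).
t = d̄/(s_d/√n) = 14.65/(105.1/√31) = 0.776
df = n − 1 = 30
Two-sided p-value ≈ 0.4438
Since p ≈ 0.4438 > α = 0.01, fail to reject H0; the data do not provide sufficient evidence against H0.

t = 0.776, df = 30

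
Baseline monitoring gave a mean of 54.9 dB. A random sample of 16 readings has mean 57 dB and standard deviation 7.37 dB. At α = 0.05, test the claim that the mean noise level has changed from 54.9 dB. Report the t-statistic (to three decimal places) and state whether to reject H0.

t = 1.140; fail to reject H0

H0: μ = 54.9; H1: μ ≠ 54.9 (one-sample t-test, two-sided).
t = (x̄ − μ₀)/(s/√n) = (57 − 54.9)/(7.37/√16) = 1.140
df = n − 1 = 15
Two-sided p-value ≈ 0.2723
Since p ≈ 0.2723 > α = 0.05, fail to reject H0; the data do not provide sufficient evidence against H0.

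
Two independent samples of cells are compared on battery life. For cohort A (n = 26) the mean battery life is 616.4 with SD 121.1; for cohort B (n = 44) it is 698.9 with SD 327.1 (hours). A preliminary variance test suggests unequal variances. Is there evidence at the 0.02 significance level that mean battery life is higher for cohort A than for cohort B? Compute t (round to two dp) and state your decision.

Let group 1 = cohort A, group 2 = cohort B. H0: μ_1 = μ_2; H1: μ_1 > μ_2 (Welch's two-sample t-test, right-tailed).
t = (x̄_1 − x̄_2)/√(s_1²/n_1 + s_2²/n_2) = (616.4 − 698.9)/√(121.1²/26 + 327.1²/44) = -1.51
Welch–Satterthwaite df ≈ 59.73
p-value = P(T ≥ -1.51) ≈ 0.9315
Since p ≈ 0.9315 > α = 0.02, fail to reject H0; the evidence is not statistically significant.

t = -1.51; fail to reject H0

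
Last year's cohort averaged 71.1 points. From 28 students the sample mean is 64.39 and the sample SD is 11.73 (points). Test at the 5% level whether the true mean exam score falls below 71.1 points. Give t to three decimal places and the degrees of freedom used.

H0: μ = 71.1; H1: μ < 71.1 (one-sample t-test, left-tailed).
t = (x̄ − μ₀)/(s/√n) = (64.39 − 71.1)/(11.73/√28) = -3.027
df = n − 1 = 27
p-value = P(T ≤ -3.027) ≈ 0.0027
Since p ≈ 0.0027 < α = 0.05, reject H0; the evidence is statistically significant.

t = -3.027, df = 27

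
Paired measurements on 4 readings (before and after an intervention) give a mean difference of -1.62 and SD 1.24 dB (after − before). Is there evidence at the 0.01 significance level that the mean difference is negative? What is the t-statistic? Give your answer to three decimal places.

-2.613

H0: μ_d = 0; H1: μ_d < 0 (paired t-test on the differences, left-tailed).
t = d̄/(s_d/√n) = -1.62/(1.24/√4) = -2.613
df = n − 1 = 3
p-value = P(T ≤ -2.613) ≈ 0.0397
Since p ≈ 0.0397 > α = 0.01, fail to reject H0; the evidence is not statistically significant.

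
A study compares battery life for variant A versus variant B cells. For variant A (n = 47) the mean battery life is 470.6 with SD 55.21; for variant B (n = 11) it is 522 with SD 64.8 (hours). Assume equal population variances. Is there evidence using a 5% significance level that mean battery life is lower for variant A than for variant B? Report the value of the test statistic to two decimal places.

Let group 1 = variant A, group 2 = variant B. H0: μ_1 = μ_2; H1: μ_1 < μ_2 (two-sample pooled-variance t-test, left-tailed).
s_p² = [(47−1)·55.21² + (11−1)·64.8²]/(47+11−2) = 3253.66
t = (470.6 − 522)/√[3253.66·(1/47 + 1/11)] = -2.69
df = n₁ + n₂ − 2 = 56
p-value = P(T ≤ -2.69) ≈ 0.0047
Since p ≈ 0.0047 < α = 0.05, reject H0; the data support H1.

-2.69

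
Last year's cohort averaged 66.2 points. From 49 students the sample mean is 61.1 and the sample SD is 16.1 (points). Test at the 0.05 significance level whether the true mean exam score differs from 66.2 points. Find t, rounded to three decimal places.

-2.217

H0: μ = 66.2; H1: μ ≠ 66.2 (one-sample t-test, two-sided).
t = (x̄ − μ₀)/(s/√n) = (61.1 − 66.2)/(16.1/√49) = -2.217
df = n − 1 = 48
Two-sided p-value ≈ 0.031
Since p ≈ 0.031 < α = 0.05, reject H0; the evidence is statistically significant.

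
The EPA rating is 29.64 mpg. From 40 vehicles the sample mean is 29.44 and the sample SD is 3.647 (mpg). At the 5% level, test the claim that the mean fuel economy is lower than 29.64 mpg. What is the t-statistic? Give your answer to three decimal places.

-0.347

H0: μ = 29.64; H1: μ < 29.64 (one-sample t-test, left-tailed).
t = (x̄ − μ₀)/(s/√n) = (29.44 − 29.64)/(3.647/√40) = -0.347
df = n − 1 = 39
p-value = P(T ≤ -0.347) ≈ 0.365
Since p ≈ 0.365 > α = 0.05, fail to reject H0; the evidence is not statistically significant.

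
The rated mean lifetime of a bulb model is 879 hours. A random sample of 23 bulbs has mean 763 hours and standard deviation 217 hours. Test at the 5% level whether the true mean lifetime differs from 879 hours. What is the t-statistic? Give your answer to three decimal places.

H0: μ = 879; H1: μ ≠ 879 (one-sample t-test, two-sided).
t = (x̄ − μ₀)/(s/√n) = (763 − 879)/(217/√23) = -2.564
df = n − 1 = 22
Two-sided p-value ≈ 0.018
Since p ≈ 0.018 < α = 0.05, reject H0; the data support H1.

-2.564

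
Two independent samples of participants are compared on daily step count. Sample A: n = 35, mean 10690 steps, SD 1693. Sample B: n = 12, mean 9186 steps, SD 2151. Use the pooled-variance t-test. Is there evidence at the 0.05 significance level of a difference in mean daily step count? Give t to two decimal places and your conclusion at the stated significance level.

t = 2.48; reject H0

Let group 1 = sample A, group 2 = sample B. H0: μ_1 = μ_2; H1: μ_1 ≠ μ_2 (two-sample pooled-variance t-test, two-sided).
s_p² = [(35−1)·1693² + (12−1)·2151²]/(35+12−2) = 3296610
t = (10690 − 9186)/√[3296610·(1/35 + 1/12)] = 2.48
df = n₁ + n₂ − 2 = 45
Two-sided p-value ≈ 0.0171
Since p ≈ 0.0171 < α = 0.05, reject H0; the evidence is statistically significant.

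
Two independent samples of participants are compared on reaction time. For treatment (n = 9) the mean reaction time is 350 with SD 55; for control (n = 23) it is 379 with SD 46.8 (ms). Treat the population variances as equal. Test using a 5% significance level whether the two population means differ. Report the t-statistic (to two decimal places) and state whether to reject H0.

t = -1.50; fail to reject H0

Let group 1 = treatment, group 2 = control. H0: μ_1 = μ_2; H1: μ_1 ≠ μ_2 (two-sample pooled-variance t-test, two-sided).
s_p² = [(9−1)·55² + (23−1)·46.8²]/(9+23−2) = 2412.84
t = (350 − 379)/√[2412.84·(1/9 + 1/23)] = -1.50
df = n₁ + n₂ − 2 = 30
Two-sided p-value ≈ 0.144
Since p ≈ 0.144 > α = 0.05, fail to reject H0; the evidence is not statistically significant.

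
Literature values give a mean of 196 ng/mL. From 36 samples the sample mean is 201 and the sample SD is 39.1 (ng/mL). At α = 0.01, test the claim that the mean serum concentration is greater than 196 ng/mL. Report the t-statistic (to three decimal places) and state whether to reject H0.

H0: μ = 196; H1: μ > 196 (one-sample t-test, right-tailed).
t = (x̄ − μ₀)/(s/√n) = (201 − 196)/(39.1/√36) = 0.767
df = n − 1 = 35
p-value = P(T ≥ 0.767) ≈ 0.224
Since p ≈ 0.224 > α = 0.01, fail to reject H0; the data do not provide sufficient evidence against H0.

t = 0.767; fail to reject H0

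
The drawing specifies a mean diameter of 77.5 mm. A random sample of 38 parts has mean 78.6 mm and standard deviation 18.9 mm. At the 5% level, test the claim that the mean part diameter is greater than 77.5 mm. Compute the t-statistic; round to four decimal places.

0.3588

H0: μ = 77.5; H1: μ > 77.5 (one-sample t-test, right-tailed).
t = (x̄ − μ₀)/(s/√n) = (78.6 − 77.5)/(18.9/√38) = 0.3588
df = n − 1 = 37
p-value = P(T ≥ 0.3588) ≈ 0.3609
Since p ≈ 0.3609 > α = 0.05, fail to reject H0; the evidence is not statistically significant.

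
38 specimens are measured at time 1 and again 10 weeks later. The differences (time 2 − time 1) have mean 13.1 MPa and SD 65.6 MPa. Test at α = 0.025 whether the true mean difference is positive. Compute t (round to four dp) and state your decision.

H0: μ_d = 0; H1: μ_d > 0 (paired t-test on the differences, right-tailed).
t = d̄/(s_d/√n) = 13.1/(65.6/√38) = 1.2310
df = n − 1 = 37
p-value = P(T ≥ 1.2310) ≈ 0.113
Since p ≈ 0.113 > α = 0.025, fail to reject H0; the data do not provide sufficient evidence against H0.

t = 1.2310; fail to reject H0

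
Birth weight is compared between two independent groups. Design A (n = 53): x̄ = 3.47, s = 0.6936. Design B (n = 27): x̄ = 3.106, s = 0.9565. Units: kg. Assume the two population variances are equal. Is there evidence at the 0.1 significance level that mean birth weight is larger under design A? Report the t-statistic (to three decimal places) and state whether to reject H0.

Let group 1 = design A, group 2 = design B. H0: μ_1 = μ_2; H1: μ_1 > μ_2 (two-sample pooled-variance t-test, right-tailed).
s_p² = [(53−1)·0.6936² + (27−1)·0.9565²]/(53+27−2) = 0.625685
t = (3.47 − 3.106)/√[0.625685·(1/53 + 1/27)] = 1.946
df = n₁ + n₂ − 2 = 78
p-value = P(T ≥ 1.946) ≈ 0.0276
Since p ≈ 0.0276 < α = 0.1, reject H0; the data support H1.

t = 1.946; reject H0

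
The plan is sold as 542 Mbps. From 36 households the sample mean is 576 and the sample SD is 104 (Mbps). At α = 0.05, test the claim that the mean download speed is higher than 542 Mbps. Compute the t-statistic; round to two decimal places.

H0: μ = 542; H1: μ > 542 (one-sample t-test, right-tailed).
t = (x̄ − μ₀)/(s/√n) = (576 − 542)/(104/√36) = 1.96
df = n − 1 = 35
p-value = P(T ≥ 1.96) ≈ 0.029
Since p ≈ 0.029 < α = 0.05, reject H0; the data support H1.

1.96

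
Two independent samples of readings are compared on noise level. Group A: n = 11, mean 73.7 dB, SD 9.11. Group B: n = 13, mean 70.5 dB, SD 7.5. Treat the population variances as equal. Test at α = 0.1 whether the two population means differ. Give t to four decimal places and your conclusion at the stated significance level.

t = 0.9444; fail to reject H0

Let group 1 = group A, group 2 = group B. H0: μ_1 = μ_2; H1: μ_1 ≠ μ_2 (two-sample pooled-variance t-test, two-sided).
s_p² = [(11−1)·9.11² + (13−1)·7.5²]/(11+13−2) = 68.4055
t = (73.7 − 70.5)/√[68.4055·(1/11 + 1/13)] = 0.9444
df = n₁ + n₂ − 2 = 22
Two-sided p-value ≈ 0.355
Since p ≈ 0.355 > α = 0.1, fail to reject H0; the evidence is not statistically significant.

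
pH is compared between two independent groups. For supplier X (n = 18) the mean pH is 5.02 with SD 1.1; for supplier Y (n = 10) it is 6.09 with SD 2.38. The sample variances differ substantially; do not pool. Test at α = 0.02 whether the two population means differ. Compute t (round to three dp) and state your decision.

Let group 1 = supplier X, group 2 = supplier Y. H0: μ_1 = μ_2; H1: μ_1 ≠ μ_2 (Welch's two-sample t-test, two-sided).
t = (x̄_1 − x̄_2)/√(s_1²/n_1 + s_2²/n_2) = (5.02 − 6.09)/√(1.1²/18 + 2.38²/10) = -1.344
Welch–Satterthwaite df ≈ 11.18
Two-sided p-value ≈ 0.2055
Since p ≈ 0.2055 > α = 0.02, fail to reject H0; the data do not provide sufficient evidence against H0.

t = -1.344; fail to reject H0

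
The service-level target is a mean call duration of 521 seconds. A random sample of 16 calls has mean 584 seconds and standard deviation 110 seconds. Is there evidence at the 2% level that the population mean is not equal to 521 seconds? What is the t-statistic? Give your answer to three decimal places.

2.291

H0: μ = 521; H1: μ ≠ 521 (one-sample t-test, two-sided).
t = (x̄ − μ₀)/(s/√n) = (584 − 521)/(110/√16) = 2.291
df = n − 1 = 15
Two-sided p-value ≈ 0.037
Since p ≈ 0.037 > α = 0.02, fail to reject H0; the evidence is not statistically significant.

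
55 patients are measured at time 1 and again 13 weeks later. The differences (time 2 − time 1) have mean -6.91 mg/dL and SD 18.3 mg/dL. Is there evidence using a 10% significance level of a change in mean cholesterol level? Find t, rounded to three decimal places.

H0: μ_d = 0; H1: μ_d ≠ 0 (paired t-test on the differences, two-sided).
t = d̄/(s_d/√n) = -6.91/(18.3/√55) = -2.800
df = n − 1 = 54
Two-sided p-value ≈ 0.007
Since p ≈ 0.007 < α = 0.1, reject H0; the evidence is statistically significant.

-2.800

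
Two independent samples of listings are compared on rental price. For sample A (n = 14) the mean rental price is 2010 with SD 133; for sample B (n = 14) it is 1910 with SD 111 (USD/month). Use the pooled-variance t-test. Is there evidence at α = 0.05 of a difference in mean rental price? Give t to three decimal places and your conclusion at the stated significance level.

Let group 1 = sample A, group 2 = sample B. H0: μ_1 = μ_2; H1: μ_1 ≠ μ_2 (two-sample pooled-variance t-test, two-sided).
s_p² = [(14−1)·133² + (14−1)·111²]/(14+14−2) = 15005
t = (2010 − 1910)/√[15005·(1/14 + 1/14)] = 2.160
df = n₁ + n₂ − 2 = 26
Two-sided p-value ≈ 0.0402
Since p ≈ 0.0402 < α = 0.05, reject H0; the data support H1.

t = 2.160; reject H0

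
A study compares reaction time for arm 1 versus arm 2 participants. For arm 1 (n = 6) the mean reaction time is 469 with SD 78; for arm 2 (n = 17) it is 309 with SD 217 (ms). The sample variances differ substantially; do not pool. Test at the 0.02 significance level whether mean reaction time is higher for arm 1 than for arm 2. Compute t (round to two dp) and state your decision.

Let group 1 = arm 1, group 2 = arm 2. H0: μ_1 = μ_2; H1: μ_1 > μ_2 (Welch's two-sample t-test, right-tailed).
t = (x̄_1 − x̄_2)/√(s_1²/n_1 + s_2²/n_2) = (469 − 309)/√(78²/6 + 217²/17) = 2.60
Welch–Satterthwaite df ≈ 20.90
p-value = P(T ≥ 2.60) ≈ 0.0084
Since p ≈ 0.0084 < α = 0.02, reject H0; the evidence is statistically significant.

t = 2.60; reject H0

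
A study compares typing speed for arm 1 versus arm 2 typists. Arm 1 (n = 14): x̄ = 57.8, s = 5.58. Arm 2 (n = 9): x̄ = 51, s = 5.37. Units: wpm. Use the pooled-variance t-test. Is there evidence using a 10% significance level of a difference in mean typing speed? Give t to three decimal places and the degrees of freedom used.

t = 2.893, df = 21

Let group 1 = arm 1, group 2 = arm 2. H0: μ_1 = μ_2; H1: μ_1 ≠ μ_2 (two-sample pooled-variance t-test, two-sided).
s_p² = [(14−1)·5.58² + (9−1)·5.37²]/(14+9−2) = 30.2604
t = (57.8 − 51)/√[30.2604·(1/14 + 1/9)] = 2.893
df = n₁ + n₂ − 2 = 21
Two-sided p-value ≈ 0.009
Since p ≈ 0.009 < α = 0.1, reject H0; the evidence is statistically significant.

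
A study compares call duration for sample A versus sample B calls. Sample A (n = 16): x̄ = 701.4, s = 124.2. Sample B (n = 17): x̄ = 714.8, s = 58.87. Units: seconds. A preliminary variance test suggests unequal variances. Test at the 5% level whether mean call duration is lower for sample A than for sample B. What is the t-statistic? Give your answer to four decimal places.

Let group 1 = sample A, group 2 = sample B. H0: μ_1 = μ_2; H1: μ_1 < μ_2 (Welch's two-sample t-test, left-tailed).
t = (x̄_1 − x̄_2)/√(s_1²/n_1 + s_2²/n_2) = (701.4 − 714.8)/√(124.2²/16 + 58.87²/17) = -0.3921
Welch–Satterthwaite df ≈ 21.13
p-value = P(T ≤ -0.3921) ≈ 0.3495
Since p ≈ 0.3495 > α = 0.05, fail to reject H0; the evidence is not statistically significant.

-0.3921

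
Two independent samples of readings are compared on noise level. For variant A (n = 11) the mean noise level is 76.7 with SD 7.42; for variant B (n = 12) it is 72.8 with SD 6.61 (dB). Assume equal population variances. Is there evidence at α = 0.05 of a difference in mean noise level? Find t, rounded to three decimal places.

1.333

Let group 1 = variant A, group 2 = variant B. H0: μ_1 = μ_2; H1: μ_1 ≠ μ_2 (two-sample pooled-variance t-test, two-sided).
s_p² = [(11−1)·7.42² + (12−1)·6.61²]/(11+12−2) = 49.1037
t = (76.7 − 72.8)/√[49.1037·(1/11 + 1/12)] = 1.333
df = n₁ + n₂ − 2 = 21
Two-sided p-value ≈ 0.1967
Since p ≈ 0.1967 > α = 0.05, fail to reject H0; the data do not provide sufficient evidence against H0.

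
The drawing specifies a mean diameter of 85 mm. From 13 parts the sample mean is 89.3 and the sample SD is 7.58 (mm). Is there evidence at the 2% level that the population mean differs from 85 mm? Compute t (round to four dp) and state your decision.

t = 2.0454; fail to reject H0

H0: μ = 85; H1: μ ≠ 85 (one-sample t-test, two-sided).
t = (x̄ − μ₀)/(s/√n) = (89.3 − 85)/(7.58/√13) = 2.0454
df = n − 1 = 12
Two-sided p-value ≈ 0.063
Since p ≈ 0.063 > α = 0.02, fail to reject H0; the data do not provide sufficient evidence against H0.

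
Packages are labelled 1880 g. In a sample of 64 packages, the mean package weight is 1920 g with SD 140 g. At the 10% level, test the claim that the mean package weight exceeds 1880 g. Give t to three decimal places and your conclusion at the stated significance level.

H0: μ = 1880; H1: μ > 1880 (one-sample t-test, right-tailed).
t = (x̄ − μ₀)/(s/√n) = (1920 − 1880)/(140/√64) = 2.286
df = n − 1 = 63
p-value = P(T ≥ 2.286) ≈ 0.013
Since p ≈ 0.013 < α = 0.1, reject H0; the evidence is statistically significant.

t = 2.286; reject H0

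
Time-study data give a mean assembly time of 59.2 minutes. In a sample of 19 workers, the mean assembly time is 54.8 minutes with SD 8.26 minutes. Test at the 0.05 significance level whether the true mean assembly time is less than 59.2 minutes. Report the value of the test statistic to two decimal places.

-2.32

H0: μ = 59.2; H1: μ < 59.2 (one-sample t-test, left-tailed).
t = (x̄ − μ₀)/(s/√n) = (54.8 − 59.2)/(8.26/√19) = -2.32
df = n − 1 = 18
p-value = P(T ≤ -2.32) ≈ 0.016
Since p ≈ 0.016 < α = 0.05, reject H0; the data support H1.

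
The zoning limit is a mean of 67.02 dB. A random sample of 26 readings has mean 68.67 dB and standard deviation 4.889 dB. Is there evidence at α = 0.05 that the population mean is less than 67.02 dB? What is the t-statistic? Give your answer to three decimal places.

H0: μ = 67.02; H1: μ < 67.02 (one-sample t-test, left-tailed).
t = (x̄ − μ₀)/(s/√n) = (68.67 − 67.02)/(4.889/√26) = 1.721
df = n − 1 = 25
p-value = P(T ≤ 1.721) ≈ 0.951
Since p ≈ 0.951 > α = 0.05, fail to reject H0; the evidence is not statistically significant.

1.721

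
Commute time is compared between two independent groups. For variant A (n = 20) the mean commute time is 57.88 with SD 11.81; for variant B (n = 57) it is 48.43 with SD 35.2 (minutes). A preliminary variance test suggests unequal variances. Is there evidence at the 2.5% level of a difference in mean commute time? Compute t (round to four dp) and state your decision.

t = 1.7636; fail to reject H0

Let group 1 = variant A, group 2 = variant B. H0: μ_1 = μ_2; H1: μ_1 ≠ μ_2 (Welch's two-sample t-test, two-sided).
t = (x̄_1 − x̄_2)/√(s_1²/n_1 + s_2²/n_2) = (57.88 − 48.43)/√(11.81²/20 + 35.2²/57) = 1.7636
Welch–Satterthwaite df ≈ 74.96
Two-sided p-value ≈ 0.0819
Since p ≈ 0.0819 > α = 0.025, fail to reject H0; the evidence is not statistically significant.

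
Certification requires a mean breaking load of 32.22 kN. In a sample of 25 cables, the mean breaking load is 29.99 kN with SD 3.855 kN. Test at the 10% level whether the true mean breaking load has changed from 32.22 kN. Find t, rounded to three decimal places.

H0: μ = 32.22; H1: μ ≠ 32.22 (one-sample t-test, two-sided).
t = (x̄ − μ₀)/(s/√n) = (29.99 − 32.22)/(3.855/√25) = -2.892
df = n − 1 = 24
Two-sided p-value ≈ 0.008
Since p ≈ 0.008 < α = 0.1, reject H0; the evidence is statistically significant.

-2.892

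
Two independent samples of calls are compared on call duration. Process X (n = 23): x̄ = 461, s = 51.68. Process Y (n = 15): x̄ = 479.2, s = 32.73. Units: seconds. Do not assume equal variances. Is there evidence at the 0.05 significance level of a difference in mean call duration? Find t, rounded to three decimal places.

-1.329

Let group 1 = process X, group 2 = process Y. H0: μ_1 = μ_2; H1: μ_1 ≠ μ_2 (Welch's two-sample t-test, two-sided).
t = (x̄_1 − x̄_2)/√(s_1²/n_1 + s_2²/n_2) = (461 − 479.2)/√(51.68²/23 + 32.73²/15) = -1.329
Welch–Satterthwaite df ≈ 35.99
Two-sided p-value ≈ 0.192
Since p ≈ 0.192 > α = 0.05, fail to reject H0; the data do not provide sufficient evidence against H0.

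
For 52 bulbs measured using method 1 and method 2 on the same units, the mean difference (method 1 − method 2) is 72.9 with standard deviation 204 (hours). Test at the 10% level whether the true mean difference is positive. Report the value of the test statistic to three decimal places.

H0: μ_d = 0; H1: μ_d > 0 (paired t-test on the differences, right-tailed).
t = d̄/(s_d/√n) = 72.9/(204/√52) = 2.577
df = n − 1 = 51
p-value = P(T ≥ 2.577) ≈ 0.0065
Since p ≈ 0.0065 < α = 0.1, reject H0; the evidence is statistically significant.

2.577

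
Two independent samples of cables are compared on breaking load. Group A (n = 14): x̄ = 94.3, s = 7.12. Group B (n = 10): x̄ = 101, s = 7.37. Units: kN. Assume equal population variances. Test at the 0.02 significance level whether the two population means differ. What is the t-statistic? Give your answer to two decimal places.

Let group 1 = group A, group 2 = group B. H0: μ_1 = μ_2; H1: μ_1 ≠ μ_2 (two-sample pooled-variance t-test, two-sided).
s_p² = [(14−1)·7.12² + (10−1)·7.37²]/(14+10−2) = 52.1763
t = (94.3 − 101)/√[52.1763·(1/14 + 1/10)] = -2.24
df = n₁ + n₂ − 2 = 22
Two-sided p-value ≈ 0.0355
Since p ≈ 0.0355 > α = 0.02, fail to reject H0; the data do not provide sufficient evidence against H0.

-2.24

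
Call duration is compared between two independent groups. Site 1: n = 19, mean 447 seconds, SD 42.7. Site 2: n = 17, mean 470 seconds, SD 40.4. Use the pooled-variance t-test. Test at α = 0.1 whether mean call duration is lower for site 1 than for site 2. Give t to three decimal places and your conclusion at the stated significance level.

Let group 1 = site 1, group 2 = site 2. H0: μ_1 = μ_2; H1: μ_1 < μ_2 (two-sample pooled-variance t-test, left-tailed).
s_p² = [(19−1)·42.7² + (17−1)·40.4²]/(19+17−2) = 1733.35
t = (447 − 470)/√[1733.35·(1/19 + 1/17)] = -1.655
df = n₁ + n₂ − 2 = 34
p-value = P(T ≤ -1.655) ≈ 0.0536
Since p ≈ 0.0536 < α = 0.1, reject H0; the evidence is statistically significant.

t = -1.655; reject H0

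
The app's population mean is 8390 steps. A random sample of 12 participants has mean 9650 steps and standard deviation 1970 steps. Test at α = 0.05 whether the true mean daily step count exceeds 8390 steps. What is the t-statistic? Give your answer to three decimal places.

2.216

H0: μ = 8390; H1: μ > 8390 (one-sample t-test, right-tailed).
t = (x̄ − μ₀)/(s/√n) = (9650 − 8390)/(1970/√12) = 2.216
df = n − 1 = 11
p-value = P(T ≥ 2.216) ≈ 0.0244
Since p ≈ 0.0244 < α = 0.05, reject H0; the evidence is statistically significant.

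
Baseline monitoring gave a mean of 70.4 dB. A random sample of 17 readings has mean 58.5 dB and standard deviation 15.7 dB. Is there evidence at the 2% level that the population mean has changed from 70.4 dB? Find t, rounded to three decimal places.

H0: μ = 70.4; H1: μ ≠ 70.4 (one-sample t-test, two-sided).
t = (x̄ − μ₀)/(s/√n) = (58.5 − 70.4)/(15.7/√17) = -3.125
df = n − 1 = 16
Two-sided p-value ≈ 0.007
Since p ≈ 0.007 < α = 0.02, reject H0; the evidence is statistically significant.

-3.125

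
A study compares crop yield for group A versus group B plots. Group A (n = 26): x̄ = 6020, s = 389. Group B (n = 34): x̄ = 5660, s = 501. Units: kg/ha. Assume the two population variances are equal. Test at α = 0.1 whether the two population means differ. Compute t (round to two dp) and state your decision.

Let group 1 = group A, group 2 = group B. H0: μ_1 = μ_2; H1: μ_1 ≠ μ_2 (two-sample pooled-variance t-test, two-sided).
s_p² = [(26−1)·389² + (34−1)·501²]/(26+34−2) = 208035
t = (6020 − 5660)/√[208035·(1/26 + 1/34)] = 3.03
df = n₁ + n₂ − 2 = 58
Two-sided p-value ≈ 0.0037
Since p ≈ 0.0037 < α = 0.1, reject H0; the evidence is statistically significant.

t = 3.03; reject H0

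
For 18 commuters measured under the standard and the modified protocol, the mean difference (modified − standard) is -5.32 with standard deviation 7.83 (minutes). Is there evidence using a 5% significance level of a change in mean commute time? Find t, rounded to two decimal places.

-2.88

H0: μ_d = 0; H1: μ_d ≠ 0 (paired t-test on the differences, two-sided).
t = d̄/(s_d/√n) = -5.32/(7.83/√18) = -2.88
df = n − 1 = 17
Two-sided p-value ≈ 0.010
Since p ≈ 0.010 < α = 0.05, reject H0; the data support H1.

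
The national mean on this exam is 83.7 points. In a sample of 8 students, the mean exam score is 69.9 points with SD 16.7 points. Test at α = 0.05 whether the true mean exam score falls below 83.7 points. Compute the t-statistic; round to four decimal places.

-2.3373

H0: μ = 83.7; H1: μ < 83.7 (one-sample t-test, left-tailed).
t = (x̄ − μ₀)/(s/√n) = (69.9 − 83.7)/(16.7/√8) = -2.3373
df = n − 1 = 7
p-value = P(T ≤ -2.3373) ≈ 0.0260
Since p ≈ 0.0260 < α = 0.05, reject H0; the data support H1.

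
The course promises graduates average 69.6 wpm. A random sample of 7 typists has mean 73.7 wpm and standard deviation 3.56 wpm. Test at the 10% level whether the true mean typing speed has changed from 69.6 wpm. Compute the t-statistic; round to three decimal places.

3.047

H0: μ = 69.6; H1: μ ≠ 69.6 (one-sample t-test, two-sided).
t = (x̄ − μ₀)/(s/√n) = (73.7 − 69.6)/(3.56/√7) = 3.047
df = n − 1 = 6
Two-sided p-value ≈ 0.023
Since p ≈ 0.023 < α = 0.1, reject H0; the evidence is statistically significant.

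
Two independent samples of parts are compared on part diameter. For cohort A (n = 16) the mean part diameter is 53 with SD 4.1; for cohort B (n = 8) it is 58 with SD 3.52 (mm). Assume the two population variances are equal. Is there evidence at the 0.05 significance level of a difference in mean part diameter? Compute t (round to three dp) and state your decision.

Let group 1 = cohort A, group 2 = cohort B. H0: μ_1 = μ_2; H1: μ_1 ≠ μ_2 (two-sample pooled-variance t-test, two-sided).
s_p² = [(16−1)·4.1² + (8−1)·3.52²]/(16+8−2) = 15.4038
t = (53 − 58)/√[15.4038·(1/16 + 1/8)] = -2.942
df = n₁ + n₂ − 2 = 22
Two-sided p-value ≈ 0.008
Since p ≈ 0.008 < α = 0.05, reject H0; the data support H1.

t = -2.942; reject H0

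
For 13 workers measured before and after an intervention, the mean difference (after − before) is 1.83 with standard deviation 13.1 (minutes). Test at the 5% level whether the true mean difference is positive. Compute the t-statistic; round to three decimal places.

0.504

H0: μ_d = 0; H1: μ_d > 0 (paired t-test on the differences, right-tailed).
t = d̄/(s_d/√n) = 1.83/(13.1/√13) = 0.504
df = n − 1 = 12
p-value = P(T ≥ 0.504) ≈ 0.3118
Since p ≈ 0.3118 > α = 0.05, fail to reject H0; the evidence is not statistically significant.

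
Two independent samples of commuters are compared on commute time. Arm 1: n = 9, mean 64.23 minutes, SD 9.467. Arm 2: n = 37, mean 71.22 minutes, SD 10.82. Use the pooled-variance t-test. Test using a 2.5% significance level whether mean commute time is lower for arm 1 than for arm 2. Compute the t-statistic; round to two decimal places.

Let group 1 = arm 1, group 2 = arm 2. H0: μ_1 = μ_2; H1: μ_1 < μ_2 (two-sample pooled-variance t-test, left-tailed).
s_p² = [(9−1)·9.467² + (37−1)·10.82²]/(9+37−2) = 112.082
t = (64.23 − 71.22)/√[112.082·(1/9 + 1/37)] = -1.78
df = n₁ + n₂ − 2 = 44
p-value = P(T ≤ -1.78) ≈ 0.0413
Since p ≈ 0.0413 > α = 0.025, fail to reject H0; the evidence is not statistically significant.

-1.78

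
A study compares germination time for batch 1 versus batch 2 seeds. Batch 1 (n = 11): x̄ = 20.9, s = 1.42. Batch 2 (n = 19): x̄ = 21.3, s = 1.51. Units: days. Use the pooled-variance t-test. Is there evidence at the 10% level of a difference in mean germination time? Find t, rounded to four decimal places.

Let group 1 = batch 1, group 2 = batch 2. H0: μ_1 = μ_2; H1: μ_1 ≠ μ_2 (two-sample pooled-variance t-test, two-sided).
s_p² = [(11−1)·1.42² + (19−1)·1.51²]/(11+19−2) = 2.18592
t = (20.9 − 21.3)/√[2.18592·(1/11 + 1/19)] = -0.7141
df = n₁ + n₂ − 2 = 28
Two-sided p-value ≈ 0.4811
Since p ≈ 0.4811 > α = 0.1, fail to reject H0; the data do not provide sufficient evidence against H0.

-0.7141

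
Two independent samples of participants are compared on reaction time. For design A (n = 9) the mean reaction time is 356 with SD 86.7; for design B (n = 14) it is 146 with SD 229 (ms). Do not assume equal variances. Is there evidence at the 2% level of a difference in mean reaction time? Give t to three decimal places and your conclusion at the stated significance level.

t = 3.103; reject H0

Let group 1 = design A, group 2 = design B. H0: μ_1 = μ_2; H1: μ_1 ≠ μ_2 (Welch's two-sample t-test, two-sided).
t = (x̄_1 − x̄_2)/√(s_1²/n_1 + s_2²/n_2) = (356 − 146)/√(86.7²/9 + 229²/14) = 3.103
Welch–Satterthwaite df ≈ 17.99
Two-sided p-value ≈ 0.006
Since p ≈ 0.006 < α = 0.02, reject H0; the data support H1.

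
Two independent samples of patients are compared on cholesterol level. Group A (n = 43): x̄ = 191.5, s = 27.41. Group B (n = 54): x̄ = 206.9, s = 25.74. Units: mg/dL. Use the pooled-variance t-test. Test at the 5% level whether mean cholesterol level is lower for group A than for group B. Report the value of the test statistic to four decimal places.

-2.8442

Let group 1 = group A, group 2 = group B. H0: μ_1 = μ_2; H1: μ_1 < μ_2 (two-sample pooled-variance t-test, left-tailed).
s_p² = [(43−1)·27.41² + (54−1)·25.74²]/(43+54−2) = 701.789
t = (191.5 − 206.9)/√[701.789·(1/43 + 1/54)] = -2.8442
df = n₁ + n₂ − 2 = 95
p-value = P(T ≤ -2.8442) ≈ 0.003
Since p ≈ 0.003 < α = 0.05, reject H0; the evidence is statistically significant.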